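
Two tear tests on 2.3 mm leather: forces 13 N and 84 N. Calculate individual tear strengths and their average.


Tear 1 = 13 / 2.3 = 5.7 N/mm
Tear 2 = 84 / 2.3 = 36.5 N/mm
Average = (5.7 + 36.5) / 2 = 21.1 N/mm


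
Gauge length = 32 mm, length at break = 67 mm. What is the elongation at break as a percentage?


109.4%

Extension = 67 - 32 = 35 mm
Elongation = 35 / 32 x 100 = 109.4%


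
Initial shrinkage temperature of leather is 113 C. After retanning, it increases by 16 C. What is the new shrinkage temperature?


129 C

New Ts = 113 + 16 = 129 C


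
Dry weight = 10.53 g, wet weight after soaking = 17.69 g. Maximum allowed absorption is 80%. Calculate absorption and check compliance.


Absorption = 68.0%
Compliant: Yes

WA = (17.69 - 10.53) / 10.53 x 100 = 68.0%
Maximum allowed: 80%
Compliant: Yes


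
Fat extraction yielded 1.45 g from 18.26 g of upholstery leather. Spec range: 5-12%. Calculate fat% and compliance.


Fat% = 1.45 / 18.26 x 100 = 7.9%
Spec range: 5-12%
Compliant: Yes


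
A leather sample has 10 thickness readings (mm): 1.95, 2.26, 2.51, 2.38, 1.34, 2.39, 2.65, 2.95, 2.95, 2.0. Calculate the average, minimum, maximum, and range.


Average = 2.34 mm
Min = 1.34 mm
Max = 2.95 mm
Range = 1.61 mm


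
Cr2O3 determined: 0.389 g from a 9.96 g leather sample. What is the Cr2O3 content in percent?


3.91%


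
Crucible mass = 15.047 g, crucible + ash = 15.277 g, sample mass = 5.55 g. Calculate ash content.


Ash mass = 0.230 g
Ash content = 4.14%

Ash mass = 15.277 - 15.047 = 0.230 g
Ash% = 0.230 / 5.55 x 100 = 4.14%


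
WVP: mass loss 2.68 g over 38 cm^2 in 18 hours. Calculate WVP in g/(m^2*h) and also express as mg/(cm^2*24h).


WVP = 39.18 g/(m^2*h)
Daily rate = 94.04 mg/(cm^2*24h)

WVP = 2.68 / (38 x 18) x 10000 = 39.18 g/(m^2*h)
Mass loss in mg = 2.68 x 1000 = 2680 mg
Per cm^2 per 24h in mg: 2680 x 24 / (38 x 18) = 64320 / 684 = 94.04 mg/(cm^2*24h)


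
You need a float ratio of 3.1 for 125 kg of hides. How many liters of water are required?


Water = hide weight x target ratio
Water = 125 x 3.1 = 387.5 L


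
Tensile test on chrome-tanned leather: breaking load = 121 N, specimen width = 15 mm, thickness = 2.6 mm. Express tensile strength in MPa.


Cross-section = 15 x 2.6 = 39.0 mm^2
TS = 121 / 39.0 = 3.10 MPa
(1 N/mm^2 = 1 MPa)


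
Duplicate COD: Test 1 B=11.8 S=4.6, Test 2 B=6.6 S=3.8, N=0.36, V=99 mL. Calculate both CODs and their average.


COD1 = 209.5 mg/L
COD2 = 81.5 mg/L
Average = 145.5 mg/L


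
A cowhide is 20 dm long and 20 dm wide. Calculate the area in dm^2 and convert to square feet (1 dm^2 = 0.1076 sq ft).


Area = 20 x 20 = 400 dm^2
Conversion: 400 x 0.1076 = 43.04 sq ft


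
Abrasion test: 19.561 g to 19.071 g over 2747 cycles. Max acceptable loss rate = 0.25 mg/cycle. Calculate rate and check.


Rate = 0.178 mg/cycle
Passes: Yes

Loss = 19.561 - 19.071 = 0.490 g
Rate = 0.490 g / 2747 cycles x 1000 = 0.178 mg/cycle
Max = 0.25 mg/cycle
Passes: Yes


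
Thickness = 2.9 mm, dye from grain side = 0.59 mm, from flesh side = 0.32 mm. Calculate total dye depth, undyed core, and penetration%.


Total dyed = 0.91 mm
Undyed core = 1.99 mm
Penetration = 31.4%

Total dyed = 0.59 + 0.32 = 0.91 mm
Undyed core = 2.9 - 0.91 = 1.99 mm
Penetration = 0.91 / 2.9 x 100 = 31.4%


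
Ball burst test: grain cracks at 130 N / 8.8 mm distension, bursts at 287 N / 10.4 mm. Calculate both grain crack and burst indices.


Crack index = 130 / 8.8 = 14.8 N/mm
Burst index = 287 / 10.4 = 27.6 N/mm


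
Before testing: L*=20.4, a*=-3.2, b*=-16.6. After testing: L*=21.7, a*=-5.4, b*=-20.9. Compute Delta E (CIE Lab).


dL = 21.7 - 20.4 = 1.3
da = -5.4 - (-3.2) = -2.2
db = -20.9 - (-16.6) = -4.3
dE = sqrt((1.3)^2 + (-2.2)^2 + (-4.3)^2) = 5.00


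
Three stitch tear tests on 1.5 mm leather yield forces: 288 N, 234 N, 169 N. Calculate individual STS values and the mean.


STS1 = 288 / 1.5 = 192.0 N/mm
STS2 = 234 / 1.5 = 156.0 N/mm
STS3 = 169 / 1.5 = 112.7 N/mm
Mean = (192.0 + 156.0 + 112.7) / 3 = 153.6 N/mm


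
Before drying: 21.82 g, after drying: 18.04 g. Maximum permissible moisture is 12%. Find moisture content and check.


MC = (21.82 - 18.04) / 21.82 x 100 = 17.3%
Maximum: 12%
Acceptable: No


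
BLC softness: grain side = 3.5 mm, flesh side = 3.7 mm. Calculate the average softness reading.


Average = (3.5 + 3.7) / 2
Average = 3.60 mm


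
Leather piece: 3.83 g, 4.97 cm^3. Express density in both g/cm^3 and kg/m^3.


0.771 g/cm^3
771 kg/m^3

Density = 3.83 / 4.97 = 0.771 g/cm^3
Convert: 0.771 x 1000 = 771 kg/m^3


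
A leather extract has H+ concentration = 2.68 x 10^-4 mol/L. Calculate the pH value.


pH = -log10[H+]
pH = -log10(2.68 x 10^-4) = 3.57


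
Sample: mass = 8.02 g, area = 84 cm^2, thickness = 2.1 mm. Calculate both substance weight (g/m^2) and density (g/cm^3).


SW = 8.02 / 84 x 10000 = 954.8 g/m^2
Volume = 84 x 2.1 / 10 = 17.64 cm^3
Density = 8.02 / 17.64 = 0.455 g/cm^3


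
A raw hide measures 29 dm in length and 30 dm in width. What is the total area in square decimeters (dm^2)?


Area = length x width
Area = 29 x 30 = 870 dm^2


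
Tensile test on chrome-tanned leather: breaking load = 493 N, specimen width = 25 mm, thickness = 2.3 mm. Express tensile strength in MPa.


8.57 MPa


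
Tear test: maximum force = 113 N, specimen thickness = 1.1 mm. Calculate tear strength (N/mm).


Tear strength = force / thickness
Tear = 113 / 1.1 = 102.7 N/mm


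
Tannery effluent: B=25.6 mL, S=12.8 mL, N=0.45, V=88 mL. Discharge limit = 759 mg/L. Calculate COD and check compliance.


COD = (25.6 - 12.8) x 0.45 x 8000 / 88 = 523.6 mg/L
Limit: 759 mg/L
Compliant: Yes


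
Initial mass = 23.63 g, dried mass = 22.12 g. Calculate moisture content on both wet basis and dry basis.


Wet basis = 6.4%
Dry basis = 6.8%

Moisture lost = 23.63 - 22.12 = 1.51 g
Wet basis MC = 1.51 / 23.63 x 100 = 6.4%
Dry basis MC = 1.51 / 22.12 x 100 = 6.8%


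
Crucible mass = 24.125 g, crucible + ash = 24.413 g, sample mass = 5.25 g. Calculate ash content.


Ash mass = 24.413 - 24.125 = 0.288 g
Ash% = 0.288 / 5.25 x 100 = 5.49%


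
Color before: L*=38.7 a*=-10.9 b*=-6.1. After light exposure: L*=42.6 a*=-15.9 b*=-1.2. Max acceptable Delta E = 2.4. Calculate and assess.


Delta E = 8.01
Passes: No

dL = 3.9, da = -5.0, db = 4.9
dE = sqrt((3.9)^2 + (-5.0)^2 + (4.9)^2) = 8.01
Max = 2.4
Passes: No


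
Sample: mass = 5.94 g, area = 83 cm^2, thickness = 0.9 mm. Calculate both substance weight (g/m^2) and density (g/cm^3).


SW = 5.94 / 83 x 10000 = 715.7 g/m^2
Volume = 83 x 0.9 / 10 = 7.47 cm^3
Density = 5.94 / 7.47 = 0.795 g/cm^3


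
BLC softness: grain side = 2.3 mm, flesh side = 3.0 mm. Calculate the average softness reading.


2.65 mm


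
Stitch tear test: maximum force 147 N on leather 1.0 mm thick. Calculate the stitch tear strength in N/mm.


147.0 N/mm

Stitch tear strength = force / thickness
STS = 147 / 1.0 = 147.0 N/mm


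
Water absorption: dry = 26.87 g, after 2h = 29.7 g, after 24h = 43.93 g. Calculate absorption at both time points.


WA (2h) = (29.7 - 26.87) / 26.87 x 100 = 10.5%
WA (24h) = (43.93 - 26.87) / 26.87 x 100 = 63.5%


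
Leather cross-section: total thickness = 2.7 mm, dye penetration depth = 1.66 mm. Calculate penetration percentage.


61.5%


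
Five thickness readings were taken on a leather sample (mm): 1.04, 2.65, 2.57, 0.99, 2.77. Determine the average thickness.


2.00 mm


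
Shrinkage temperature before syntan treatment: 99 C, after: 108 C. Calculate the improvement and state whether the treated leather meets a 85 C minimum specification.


Improvement = 9 C
Meets 85 C spec: Yes


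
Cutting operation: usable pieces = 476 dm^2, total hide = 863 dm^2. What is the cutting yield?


Yield = usable / total x 100
Yield = 476 / 863 x 100 = 55.2%


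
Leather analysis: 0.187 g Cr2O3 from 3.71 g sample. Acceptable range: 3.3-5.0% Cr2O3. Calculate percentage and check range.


Cr2O3 = 5.04%
Within range: No


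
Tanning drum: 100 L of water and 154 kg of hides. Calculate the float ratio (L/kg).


Float ratio = water / hide weight
Ratio = 100 / 154 = 0.6


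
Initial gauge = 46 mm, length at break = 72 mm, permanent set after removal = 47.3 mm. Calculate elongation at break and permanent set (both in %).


Elongation at break = 56.5%
Permanent set = 2.8%

Elongation at break = (72 - 46) / 46 x 100 = 56.5%
Permanent set = (47.3 - 46) / 46 x 100 = 2.8%


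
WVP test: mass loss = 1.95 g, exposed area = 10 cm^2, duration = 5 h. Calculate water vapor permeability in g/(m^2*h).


WVP = mass_loss / (area x time) x 10000
WVP = 1.95 / (10 x 5) x 10000
WVP = 1.95 / 50 x 10000 = 390.00 g/(m^2*h)


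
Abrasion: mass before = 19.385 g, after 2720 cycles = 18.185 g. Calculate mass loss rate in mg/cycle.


0.441 mg/cycle

Mass loss = 19.385 - 18.185 = 1.200 g
Rate = 1.200 / 2720 x 1000 = 0.441 mg/cycle


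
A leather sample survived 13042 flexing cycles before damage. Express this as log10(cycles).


4.12


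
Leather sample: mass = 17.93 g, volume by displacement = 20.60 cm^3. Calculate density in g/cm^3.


Density = mass / volume
Density = 17.93 / 20.60 = 0.870 g/cm^3


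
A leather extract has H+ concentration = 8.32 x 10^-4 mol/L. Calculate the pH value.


pH = -log10[H+]
pH = -log10(8.32 x 10^-4) = 3.08


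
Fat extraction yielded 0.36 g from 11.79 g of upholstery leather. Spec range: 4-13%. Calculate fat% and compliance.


Fat content = 3.1%
Compliant: No

Fat% = 0.36 / 11.79 x 100 = 3.1%
Spec range: 4-13%
Compliant: No


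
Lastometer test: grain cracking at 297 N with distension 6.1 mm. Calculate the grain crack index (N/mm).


Grain crack index = force / distension
Index = 297 / 6.1 = 48.7 N/mm


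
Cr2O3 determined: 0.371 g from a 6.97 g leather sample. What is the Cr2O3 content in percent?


5.32%


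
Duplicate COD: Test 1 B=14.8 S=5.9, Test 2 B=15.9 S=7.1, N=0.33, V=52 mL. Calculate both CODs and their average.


COD1 = (14.8 - 5.9) x 0.33 x 8000 / 52 = 451.8 mg/L
COD2 = (15.9 - 7.1) x 0.33 x 8000 / 52 = 446.8 mg/L
Average = (451.8 + 446.8) / 2 = 449.3 mg/L


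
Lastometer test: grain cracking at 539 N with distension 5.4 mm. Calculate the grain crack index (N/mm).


Grain crack index = force / distension
Index = 539 / 5.4 = 99.8 N/mm


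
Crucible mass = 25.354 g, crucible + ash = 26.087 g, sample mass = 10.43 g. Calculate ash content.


Ash mass = 0.733 g
Ash content = 7.03%

Ash mass = 26.087 - 25.354 = 0.733 g
Ash% = 0.733 / 10.43 x 100 = 7.03%


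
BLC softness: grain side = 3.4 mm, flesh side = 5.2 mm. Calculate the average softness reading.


Average = (3.4 + 5.2) / 2
Average = 4.30 mm


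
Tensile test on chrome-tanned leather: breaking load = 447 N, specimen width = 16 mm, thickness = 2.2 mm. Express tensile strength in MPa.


12.70 MPa

Cross-section = 16 x 2.2 = 35.2 mm^2
TS = 447 / 35.2 = 12.70 MPa
(1 N/mm^2 = 1 MPa)


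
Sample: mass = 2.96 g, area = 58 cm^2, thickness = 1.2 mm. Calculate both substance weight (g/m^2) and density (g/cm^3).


Substance weight = 510.3 g/m^2
Density = 0.425 g/cm^3


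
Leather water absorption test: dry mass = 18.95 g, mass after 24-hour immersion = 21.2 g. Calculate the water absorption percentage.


Water absorbed = 21.2 - 18.95 = 2.25 g
WA% = 2.25 / 18.95 x 100 = 11.9%


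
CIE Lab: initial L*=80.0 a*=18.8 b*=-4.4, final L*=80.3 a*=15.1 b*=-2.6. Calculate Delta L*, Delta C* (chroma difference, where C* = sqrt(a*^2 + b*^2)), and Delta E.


Delta L* = 0.3
Delta C* = -3.99
Delta E = 4.13


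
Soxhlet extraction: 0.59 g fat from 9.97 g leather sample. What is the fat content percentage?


5.9%

Fat content = 0.59 / 9.97 x 100
Fat = 5.9%


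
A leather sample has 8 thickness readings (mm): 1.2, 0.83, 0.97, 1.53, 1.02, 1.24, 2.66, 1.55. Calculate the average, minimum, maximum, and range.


Average = 1.38 mm
Min = 0.83 mm
Max = 2.66 mm
Range = 1.83 mm

Sum = 11.00
Average = 11.00 / 8 = 1.38 mm
Minimum = 0.83 mm
Maximum = 2.66 mm
Range = 2.66 - 0.83 = 1.83 mm


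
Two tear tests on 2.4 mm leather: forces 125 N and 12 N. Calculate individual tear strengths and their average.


Tear 1 = 52.1 N/mm
Tear 2 = 5.0 N/mm
Average = 28.6 N/mm

Tear 1 = 125 / 2.4 = 52.1 N/mm
Tear 2 = 12 / 2.4 = 5.0 N/mm
Average = (52.1 + 5.0) / 2 = 28.6 N/mm


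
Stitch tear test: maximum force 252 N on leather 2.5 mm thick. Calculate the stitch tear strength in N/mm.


Stitch tear strength = force / thickness
STS = 252 / 2.5 = 100.8 N/mm


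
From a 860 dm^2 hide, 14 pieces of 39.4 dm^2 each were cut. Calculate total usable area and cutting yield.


Usable area = 551.6 dm^2
Yield = 64.1%

Total usable = 14 x 39.4 = 551.6 dm^2
Yield = 551.6 / 860 x 100 = 64.1%


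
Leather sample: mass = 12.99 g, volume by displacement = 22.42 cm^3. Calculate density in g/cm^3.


0.579 g/cm^3

Density = mass / volume
Density = 12.99 / 22.42 = 0.579 g/cm^3


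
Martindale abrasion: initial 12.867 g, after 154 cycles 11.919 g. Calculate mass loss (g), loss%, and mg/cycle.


Loss = 12.867 - 11.919 = 0.948 g
Loss% = 0.948 / 12.867 x 100 = 7.37%
Rate = 0.948 / 154 x 1000 = 6.156 mg/cycle


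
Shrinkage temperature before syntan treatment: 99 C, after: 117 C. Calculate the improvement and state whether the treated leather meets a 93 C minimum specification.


Improvement = 18 C
Meets 93 C spec: Yes

Improvement = 117 - 99 = 18 C
Spec check: 117 C >= 93 C? Yes


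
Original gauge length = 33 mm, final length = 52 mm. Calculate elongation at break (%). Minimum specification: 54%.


Extension = 52 - 33 = 19 mm
Elongation = 19 / 33 x 100 = 57.6%
Minimum required: 54%
Meets specification: Yes


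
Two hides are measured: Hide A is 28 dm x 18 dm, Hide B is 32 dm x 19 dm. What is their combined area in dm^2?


1112 dm^2

Hide A area = 28 x 18 = 504 dm^2
Hide B area = 32 x 19 = 608 dm^2
Total = 504 + 608 = 1112 dm^2


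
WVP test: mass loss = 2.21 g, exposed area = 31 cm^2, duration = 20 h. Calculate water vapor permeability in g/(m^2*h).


WVP = mass_loss / (area x time) x 10000
WVP = 2.21 / (31 x 20) x 10000
WVP = 2.21 / 620 x 10000 = 35.65 g/(m^2*h)


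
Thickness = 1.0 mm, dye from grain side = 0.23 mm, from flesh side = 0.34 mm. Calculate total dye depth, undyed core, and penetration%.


Total dyed = 0.23 + 0.34 = 0.57 mm
Undyed core = 1.0 - 0.57 = 0.43 mm
Penetration = 0.57 / 1.0 x 100 = 57.0%


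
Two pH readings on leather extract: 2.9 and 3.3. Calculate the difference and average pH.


Difference = 0.4
Average pH = 3.10


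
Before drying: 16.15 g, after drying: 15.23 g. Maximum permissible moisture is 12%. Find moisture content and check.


Moisture content = 5.7%
Acceptable: Yes

MC = (16.15 - 15.23) / 16.15 x 100 = 5.7%
Maximum: 12%
Acceptable: Yes


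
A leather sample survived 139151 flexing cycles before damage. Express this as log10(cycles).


log10(139151) = 5.14


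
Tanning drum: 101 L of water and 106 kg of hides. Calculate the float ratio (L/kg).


1.0

Float ratio = water / hide weight
Ratio = 101 / 106 = 1.0


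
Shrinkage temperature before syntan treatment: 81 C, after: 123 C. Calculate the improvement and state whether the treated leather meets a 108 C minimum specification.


Improvement = 42 C
Meets 108 C spec: Yes


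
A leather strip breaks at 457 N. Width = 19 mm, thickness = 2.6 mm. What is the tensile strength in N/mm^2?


Cross-sectional area = 19 x 2.6 = 49.4 mm^2
Tensile strength = 457 / 49.4 = 9.25 N/mm^2


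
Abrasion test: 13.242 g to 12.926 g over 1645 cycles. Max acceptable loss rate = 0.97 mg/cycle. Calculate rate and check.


Loss = 13.242 - 12.926 = 0.316 g
Rate = 0.316 g / 1645 cycles x 1000 = 0.192 mg/cycle
Max = 0.97 mg/cycle
Passes: Yes


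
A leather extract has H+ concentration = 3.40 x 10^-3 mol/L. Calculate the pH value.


pH = 2.47


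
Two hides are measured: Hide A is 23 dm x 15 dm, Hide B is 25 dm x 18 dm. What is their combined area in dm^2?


Hide A area = 23 x 15 = 345 dm^2
Hide B area = 25 x 18 = 450 dm^2
Total = 345 + 450 = 795 dm^2


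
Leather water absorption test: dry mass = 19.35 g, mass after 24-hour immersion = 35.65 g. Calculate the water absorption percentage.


84.2%

Water absorbed = 35.65 - 19.35 = 16.30 g
WA% = 16.30 / 19.35 x 100 = 84.2%


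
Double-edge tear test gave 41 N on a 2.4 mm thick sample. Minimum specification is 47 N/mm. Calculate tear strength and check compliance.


Tear strength = 41 / 2.4 = 17.1 N/mm
Required minimum = 47 N/mm
Compliant: No


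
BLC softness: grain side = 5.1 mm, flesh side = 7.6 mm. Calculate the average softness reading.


Average = (5.1 + 7.6) / 2
Average = 6.35 mm


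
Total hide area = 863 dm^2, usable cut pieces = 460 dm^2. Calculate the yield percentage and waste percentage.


Yield = 460 / 863 x 100 = 53.3%
Waste = 863 - 460 = 403 dm^2
Waste% = 100 - 53.3 = 46.7%


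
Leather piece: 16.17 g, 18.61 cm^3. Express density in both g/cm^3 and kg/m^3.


0.869 g/cm^3
869 kg/m^3

Density = 16.17 / 18.61 = 0.869 g/cm^3
Convert: 0.869 x 1000 = 869 kg/m^3


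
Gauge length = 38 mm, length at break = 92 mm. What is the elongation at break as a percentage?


Extension = 92 - 38 = 54 mm
Elongation = 54 / 38 x 100 = 142.1%


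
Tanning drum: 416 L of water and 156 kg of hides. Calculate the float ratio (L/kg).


Float ratio = water / hide weight
Ratio = 416 / 156 = 2.7


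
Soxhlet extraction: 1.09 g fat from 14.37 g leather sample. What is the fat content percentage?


7.6%

Fat content = 1.09 / 14.37 x 100
Fat = 7.6%


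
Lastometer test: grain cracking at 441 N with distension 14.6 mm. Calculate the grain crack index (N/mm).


Grain crack index = force / distension
Index = 441 / 14.6 = 30.2 N/mm


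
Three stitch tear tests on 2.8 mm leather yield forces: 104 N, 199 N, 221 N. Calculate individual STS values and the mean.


STS1 = 37.1 N/mm
STS2 = 71.1 N/mm
STS3 = 78.9 N/mm
Mean = 62.4 N/mm

STS1 = 104 / 2.8 = 37.1 N/mm
STS2 = 199 / 2.8 = 71.1 N/mm
STS3 = 221 / 2.8 = 78.9 N/mm
Mean = (37.1 + 71.1 + 78.9) / 3 = 62.4 N/mm


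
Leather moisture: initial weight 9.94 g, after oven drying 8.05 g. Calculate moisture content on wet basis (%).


19.0%


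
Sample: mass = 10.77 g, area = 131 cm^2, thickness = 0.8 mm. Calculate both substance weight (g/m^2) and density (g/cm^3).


Substance weight = 822.1 g/m^2
Density = 1.028 g/cm^3


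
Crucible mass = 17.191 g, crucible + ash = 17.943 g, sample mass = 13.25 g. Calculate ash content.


Ash mass = 0.752 g
Ash content = 5.68%


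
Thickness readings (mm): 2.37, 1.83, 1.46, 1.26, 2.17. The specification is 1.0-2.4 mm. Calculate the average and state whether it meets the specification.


Average = 1.82 mm
Within specification: Yes

Sum = 9.09
Average = 9.09 / 5 = 1.82 mm
Specification range: 1.0 to 2.4 mm
Within spec: Yes


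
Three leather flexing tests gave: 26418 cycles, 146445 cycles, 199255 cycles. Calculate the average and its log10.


Average = 124039 cycles
log10 = 5.09

Average = (26418 + 146445 + 199255) / 3 = 124039 cycles
log10(124039) = 5.09


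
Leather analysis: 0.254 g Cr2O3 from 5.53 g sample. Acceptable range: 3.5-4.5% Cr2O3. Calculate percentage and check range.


Cr2O3 = 4.59%
Within range: No


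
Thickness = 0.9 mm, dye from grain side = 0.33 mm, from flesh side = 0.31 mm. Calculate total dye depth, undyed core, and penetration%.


Total dyed = 0.33 + 0.31 = 0.64 mm
Undyed core = 0.9 - 0.64 = 0.26 mm
Penetration = 0.64 / 0.9 x 100 = 71.1%


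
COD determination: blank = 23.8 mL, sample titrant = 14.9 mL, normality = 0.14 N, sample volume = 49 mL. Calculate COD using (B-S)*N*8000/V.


COD = (23.8 - 14.9) x 0.14 x 8000 / 49
COD = 8.9 x 0.14 x 8000 / 49
COD = 203.4 mg/L


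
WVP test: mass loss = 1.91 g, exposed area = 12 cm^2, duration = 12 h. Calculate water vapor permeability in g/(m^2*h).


132.64 g/(m^2*h)

WVP = mass_loss / (area x time) x 10000
WVP = 1.91 / (12 x 12) x 10000
WVP = 1.91 / 144 x 10000 = 132.64 g/(m^2*h)


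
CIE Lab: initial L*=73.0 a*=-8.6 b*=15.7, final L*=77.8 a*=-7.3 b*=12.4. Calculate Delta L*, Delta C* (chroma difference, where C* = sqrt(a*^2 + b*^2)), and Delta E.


Delta L* = 4.8
Delta C* = -3.51
Delta E = 5.97

Delta L* = 77.8 - 73.0 = 4.8
C1* = sqrt((-8.6)^2 + (15.7)^2) = 17.901
C2* = sqrt((-7.3)^2 + (12.4)^2) = 14.389
Delta C* = 14.389 - 17.901 = -3.51
Delta E = sqrt((4.8)^2 + (1.3)^2 + (-3.3)^2) = 5.97


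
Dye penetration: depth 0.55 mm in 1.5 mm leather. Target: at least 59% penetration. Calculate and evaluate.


Penetration = 0.55 / 1.5 x 100 = 36.7%
Target: 59%
Meets target: No


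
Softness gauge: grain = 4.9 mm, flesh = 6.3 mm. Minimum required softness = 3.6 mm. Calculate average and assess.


Average = (4.9 + 6.3) / 2 = 5.60 mm
Minimum = 3.6 mm
Meets requirement: Yes


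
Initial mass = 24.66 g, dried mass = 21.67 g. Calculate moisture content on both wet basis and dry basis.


Wet basis = 12.1%
Dry basis = 13.8%

Moisture lost = 24.66 - 21.67 = 2.99 g
Wet basis MC = 2.99 / 24.66 x 100 = 12.1%
Dry basis MC = 2.99 / 21.67 x 100 = 13.8%


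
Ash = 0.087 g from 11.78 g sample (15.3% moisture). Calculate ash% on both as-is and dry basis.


As-is ash% = 0.087 / 11.78 x 100 = 0.74%
Dry mass = 11.78 x (100 - 15.3) / 100 = 9.97766 g
Dry-basis ash% = 0.087 / 9.97766 x 100 = 0.87%


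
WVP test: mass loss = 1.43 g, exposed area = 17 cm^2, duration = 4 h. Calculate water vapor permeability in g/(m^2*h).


210.29 g/(m^2*h)

WVP = mass_loss / (area x time) x 10000
WVP = 1.43 / (17 x 4) x 10000
WVP = 1.43 / 68 x 10000 = 210.29 g/(m^2*h)


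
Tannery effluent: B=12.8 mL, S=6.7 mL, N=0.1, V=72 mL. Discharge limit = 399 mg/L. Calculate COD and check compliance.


COD = (12.8 - 6.7) x 0.1 x 8000 / 72 = 67.8 mg/L
Limit: 399 mg/L
Compliant: Yes


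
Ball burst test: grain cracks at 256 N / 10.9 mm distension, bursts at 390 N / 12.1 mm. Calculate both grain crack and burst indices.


Crack index = 23.5 N/mm
Burst index = 32.2 N/mm


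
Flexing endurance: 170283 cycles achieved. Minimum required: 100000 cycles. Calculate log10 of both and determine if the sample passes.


log10(170283) = 5.23
log10(100000) = 5.00
Passes: Yes


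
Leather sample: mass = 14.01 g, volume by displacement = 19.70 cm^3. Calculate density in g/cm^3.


Density = mass / volume
Density = 14.01 / 19.70 = 0.711 g/cm^3


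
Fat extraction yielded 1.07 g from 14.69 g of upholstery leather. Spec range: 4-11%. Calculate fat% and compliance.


Fat% = 1.07 / 14.69 x 100 = 7.3%
Spec range: 4-11%
Compliant: Yes


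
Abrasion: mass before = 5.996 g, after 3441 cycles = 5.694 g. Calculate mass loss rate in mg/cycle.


Mass loss = 5.996 - 5.694 = 0.302 g
Rate = 0.302 / 3441 x 1000 = 0.088 mg/cycle


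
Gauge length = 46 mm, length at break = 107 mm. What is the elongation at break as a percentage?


132.6%

Extension = 107 - 46 = 61 mm
Elongation = 61 / 46 x 100 = 132.6%


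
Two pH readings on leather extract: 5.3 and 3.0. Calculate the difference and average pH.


Difference = 2.3
Average pH = 4.15

Difference = |5.3 - 3.0| = 2.3
Average = (5.3 + 3.0) / 2 = 4.15


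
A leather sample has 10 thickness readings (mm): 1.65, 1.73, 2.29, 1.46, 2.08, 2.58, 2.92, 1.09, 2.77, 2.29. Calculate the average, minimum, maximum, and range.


Sum = 20.86
Average = 20.86 / 10 = 2.09 mm
Minimum = 1.09 mm
Maximum = 2.92 mm
Range = 2.92 - 1.09 = 1.83 mm


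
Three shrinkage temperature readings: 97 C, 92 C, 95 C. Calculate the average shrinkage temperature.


94.7 C

Average = (97 + 92 + 95) / 3
Average = 284 / 3 = 94.7 C


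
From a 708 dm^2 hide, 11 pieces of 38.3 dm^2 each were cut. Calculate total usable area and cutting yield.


Total usable = 11 x 38.3 = 421.3 dm^2
Yield = 421.3 / 708 x 100 = 59.5%


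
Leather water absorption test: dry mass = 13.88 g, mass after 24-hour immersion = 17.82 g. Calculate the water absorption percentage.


28.4%

Water absorbed = 17.82 - 13.88 = 3.94 g
WA% = 3.94 / 13.88 x 100 = 28.4%


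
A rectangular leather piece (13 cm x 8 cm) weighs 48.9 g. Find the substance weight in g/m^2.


4701.9 g/m^2

Area = 13 x 8 = 104 cm^2
SW = 48.9 / 104 x 10000 = 4701.9 g/m^2


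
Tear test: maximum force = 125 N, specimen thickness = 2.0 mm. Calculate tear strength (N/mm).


Tear strength = force / thickness
Tear = 125 / 2.0 = 62.5 N/mm


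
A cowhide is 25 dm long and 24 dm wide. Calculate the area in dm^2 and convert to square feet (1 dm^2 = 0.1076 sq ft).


600 dm^2
64.56 sq ft


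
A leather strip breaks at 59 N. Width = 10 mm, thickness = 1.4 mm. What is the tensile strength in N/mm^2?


Cross-sectional area = 10 x 1.4 = 14.0 mm^2
Tensile strength = 59 / 14.0 = 4.21 N/mm^2


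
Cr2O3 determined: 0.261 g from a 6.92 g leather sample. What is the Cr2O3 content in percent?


Cr2O3% = 0.261 / 6.92 x 100
Cr2O3% = 3.77%


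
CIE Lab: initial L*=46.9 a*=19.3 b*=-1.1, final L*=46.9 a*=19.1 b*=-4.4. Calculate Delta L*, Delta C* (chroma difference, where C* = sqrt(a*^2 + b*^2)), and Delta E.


Delta L* = 0.0
Delta C* = 0.27
Delta E = 3.31


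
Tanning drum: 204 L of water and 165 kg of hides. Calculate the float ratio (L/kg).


Float ratio = water / hide weight
Ratio = 204 / 165 = 1.2


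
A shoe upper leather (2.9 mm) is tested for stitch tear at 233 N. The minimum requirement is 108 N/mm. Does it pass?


STS = 80.3 N/mm
Passes: No

STS = 233 / 2.9 = 80.3 N/mm
Minimum required: 108 N/mm
Passes: No


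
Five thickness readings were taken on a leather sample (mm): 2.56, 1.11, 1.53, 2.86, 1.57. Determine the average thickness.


Sum = 2.56 + 1.11 + 1.53 + 2.86 + 1.57 = 9.63
Average = 9.63 / 5 = 1.93 mm


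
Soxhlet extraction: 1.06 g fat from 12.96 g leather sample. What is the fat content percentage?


8.2%

Fat content = 1.06 / 12.96 x 100
Fat = 8.2%


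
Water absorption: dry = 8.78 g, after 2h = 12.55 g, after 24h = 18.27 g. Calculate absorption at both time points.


WA (2h) = (12.55 - 8.78) / 8.78 x 100 = 42.9%
WA (24h) = (18.27 - 8.78) / 8.78 x 100 = 108.1%


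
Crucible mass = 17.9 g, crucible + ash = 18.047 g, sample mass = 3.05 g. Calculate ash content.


Ash mass = 18.047 - 17.9 = 0.147 g
Ash% = 0.147 / 3.05 x 100 = 4.82%


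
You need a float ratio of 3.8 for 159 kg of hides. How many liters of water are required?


604.2 L

Water = hide weight x target ratio
Water = 159 x 3.8 = 604.2 L


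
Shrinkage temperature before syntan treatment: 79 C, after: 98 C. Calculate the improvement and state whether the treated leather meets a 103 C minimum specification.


Improvement = 98 - 79 = 19 C
Spec check: 98 C >= 103 C? No


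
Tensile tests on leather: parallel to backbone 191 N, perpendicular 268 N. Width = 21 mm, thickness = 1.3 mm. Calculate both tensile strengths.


Area = 21 x 1.3 = 27.3 mm^2
TS (parallel) = 191 / 27.3 = 7.00 N/mm^2
TS (perpendicular) = 268 / 27.3 = 9.82 N/mm^2


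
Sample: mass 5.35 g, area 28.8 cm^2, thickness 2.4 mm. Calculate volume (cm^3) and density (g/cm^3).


Volume = 6.912 cm^3
Density = 0.774 g/cm^3


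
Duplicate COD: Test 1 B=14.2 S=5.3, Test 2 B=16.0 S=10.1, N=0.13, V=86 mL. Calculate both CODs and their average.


COD1 = (14.2 - 5.3) x 0.13 x 8000 / 86 = 107.6 mg/L
COD2 = (16.0 - 10.1) x 0.13 x 8000 / 86 = 71.3 mg/L
Average = (107.6 + 71.3) / 2 = 89.5 mg/L


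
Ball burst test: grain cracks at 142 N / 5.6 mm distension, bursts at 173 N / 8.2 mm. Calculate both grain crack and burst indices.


Crack index = 25.4 N/mm
Burst index = 21.1 N/mm


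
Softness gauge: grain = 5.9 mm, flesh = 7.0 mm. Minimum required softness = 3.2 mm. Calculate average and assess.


Average softness = 6.45 mm
Meets requirement: Yes

Average = (5.9 + 7.0) / 2 = 6.45 mm
Minimum = 3.2 mm
Meets requirement: Yes


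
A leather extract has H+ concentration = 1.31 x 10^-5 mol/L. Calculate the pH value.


pH = -log10[H+]
pH = -log10(1.31 x 10^-5) = 4.88


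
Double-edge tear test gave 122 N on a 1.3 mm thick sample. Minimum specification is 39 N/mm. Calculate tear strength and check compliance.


Tear strength = 93.8 N/mm
Compliant: Yes

Tear strength = 122 / 1.3 = 93.8 N/mm
Required minimum = 39 N/mm
Compliant: Yes


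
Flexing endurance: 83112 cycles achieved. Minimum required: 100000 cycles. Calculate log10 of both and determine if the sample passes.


log10(83112) = 4.92
log10(100000) = 5.00
Passes: No


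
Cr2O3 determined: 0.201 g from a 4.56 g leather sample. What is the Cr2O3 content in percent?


Cr2O3% = 0.201 / 4.56 x 100
Cr2O3% = 4.41%


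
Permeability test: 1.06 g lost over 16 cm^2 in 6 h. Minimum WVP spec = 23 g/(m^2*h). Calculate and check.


WVP = 110.42 g/(m^2*h)
Meets specification: Yes


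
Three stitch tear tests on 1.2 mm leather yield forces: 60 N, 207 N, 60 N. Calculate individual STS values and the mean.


STS1 = 50.0 N/mm
STS2 = 172.5 N/mm
STS3 = 50.0 N/mm
Mean = 90.8 N/mm


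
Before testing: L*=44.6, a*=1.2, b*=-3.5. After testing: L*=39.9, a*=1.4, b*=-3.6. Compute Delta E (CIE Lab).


dL = 39.9 - 44.6 = -4.7
da = 1.4 - 1.2 = 0.2
db = -3.6 - (-3.5) = -0.1
dE = sqrt((-4.7)^2 + (0.2)^2 + (-0.1)^2) = 4.71


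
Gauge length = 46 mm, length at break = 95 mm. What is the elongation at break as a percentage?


106.5%

Extension = 95 - 46 = 49 mm
Elongation = 49 / 46 x 100 = 106.5%


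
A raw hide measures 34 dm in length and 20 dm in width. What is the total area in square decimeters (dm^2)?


680 dm^2

Area = length x width
Area = 34 x 20 = 680 dm^2


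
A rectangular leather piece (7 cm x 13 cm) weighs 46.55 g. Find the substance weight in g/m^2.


Area = 7 x 13 = 91 cm^2
SW = 46.55 / 91 x 10000 = 5115.4 g/m^2


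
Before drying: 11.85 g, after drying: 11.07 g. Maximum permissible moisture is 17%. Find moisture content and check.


Moisture content = 6.6%
Acceptable: Yes

MC = (11.85 - 11.07) / 11.85 x 100 = 6.6%
Maximum: 17%
Acceptable: Yes


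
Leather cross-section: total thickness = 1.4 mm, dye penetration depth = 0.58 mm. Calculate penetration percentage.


41.4%

Penetration% = 0.58 / 1.4 x 100
Penetration = 41.4%


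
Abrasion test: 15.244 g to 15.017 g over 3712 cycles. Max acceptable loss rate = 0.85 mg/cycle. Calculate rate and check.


Rate = 0.061 mg/cycle
Passes: Yes

Loss = 15.244 - 15.017 = 0.227 g
Rate = 0.227 g / 3712 cycles x 1000 = 0.061 mg/cycle
Max = 0.85 mg/cycle
Passes: Yes


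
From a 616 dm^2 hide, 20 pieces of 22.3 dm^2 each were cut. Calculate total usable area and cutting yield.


Total usable = 20 x 22.3 = 446.0 dm^2
Yield = 446.0 / 616 x 100 = 72.4%


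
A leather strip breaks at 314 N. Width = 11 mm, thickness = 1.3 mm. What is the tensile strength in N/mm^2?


21.96 N/mm^2

Cross-sectional area = 11 x 1.3 = 14.3 mm^2
Tensile strength = 314 / 14.3 = 21.96 N/mm^2


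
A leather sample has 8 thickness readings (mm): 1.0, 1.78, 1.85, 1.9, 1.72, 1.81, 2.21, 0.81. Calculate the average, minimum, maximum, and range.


Average = 1.64 mm
Min = 0.81 mm
Max = 2.21 mm
Range = 1.40 mm

Sum = 13.08
Average = 13.08 / 8 = 1.64 mm
Minimum = 0.81 mm
Maximum = 2.21 mm
Range = 2.21 - 0.81 = 1.40 mm


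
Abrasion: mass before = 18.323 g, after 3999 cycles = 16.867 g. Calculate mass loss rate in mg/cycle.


Mass loss = 18.323 - 16.867 = 1.456 g
Rate = 1.456 / 3999 x 1000 = 0.364 mg/cycle


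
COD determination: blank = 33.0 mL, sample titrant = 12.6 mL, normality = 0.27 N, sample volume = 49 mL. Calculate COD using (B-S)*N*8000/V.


899.3 mg/L


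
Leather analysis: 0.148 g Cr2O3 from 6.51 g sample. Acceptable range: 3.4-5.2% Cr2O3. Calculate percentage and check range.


Cr2O3% = 0.148 / 6.51 x 100 = 2.27%
Acceptable range: 3.4 to 5.2%
Within range: No


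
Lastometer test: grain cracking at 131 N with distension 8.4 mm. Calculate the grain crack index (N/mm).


15.6 N/mm


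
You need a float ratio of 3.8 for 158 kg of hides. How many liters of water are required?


600.4 L

Water = hide weight x target ratio
Water = 158 x 3.8 = 600.4 L


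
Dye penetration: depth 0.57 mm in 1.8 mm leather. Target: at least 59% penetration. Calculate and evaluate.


Penetration = 0.57 / 1.8 x 100 = 31.7%
Target: 59%
Meets target: No


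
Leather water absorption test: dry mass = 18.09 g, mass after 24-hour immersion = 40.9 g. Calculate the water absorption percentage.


126.1%

Water absorbed = 40.9 - 18.09 = 22.81 g
WA% = 22.81 / 18.09 x 100 = 126.1%


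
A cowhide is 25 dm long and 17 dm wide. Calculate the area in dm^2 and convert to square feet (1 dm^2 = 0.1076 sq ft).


425 dm^2
45.73 sq ft


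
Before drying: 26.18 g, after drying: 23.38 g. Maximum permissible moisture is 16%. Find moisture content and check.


Moisture content = 10.7%
Acceptable: Yes


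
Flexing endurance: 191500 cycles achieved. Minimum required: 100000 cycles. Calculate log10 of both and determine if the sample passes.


Achieved: log10 = 5.28
Required: log10 = 5.00
Passes: Yes


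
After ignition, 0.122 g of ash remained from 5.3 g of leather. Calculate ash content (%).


2.30%

Ash% = 0.122 / 5.3 x 100
Ash% = 2.30%


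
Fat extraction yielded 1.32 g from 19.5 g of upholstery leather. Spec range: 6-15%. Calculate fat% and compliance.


Fat% = 1.32 / 19.5 x 100 = 6.8%
Spec range: 6-15%
Compliant: Yes


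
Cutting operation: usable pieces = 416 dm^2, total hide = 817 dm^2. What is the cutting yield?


Yield = usable / total x 100
Yield = 416 / 817 x 100 = 50.9%


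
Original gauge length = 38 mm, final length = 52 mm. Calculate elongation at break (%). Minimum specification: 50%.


Extension = 52 - 38 = 14 mm
Elongation = 14 / 38 x 100 = 36.8%
Minimum required: 50%
Meets specification: No


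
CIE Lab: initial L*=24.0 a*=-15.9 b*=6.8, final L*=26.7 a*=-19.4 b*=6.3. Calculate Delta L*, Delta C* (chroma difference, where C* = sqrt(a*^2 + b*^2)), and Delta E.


Delta L* = 26.7 - 24.0 = 2.7
C1* = sqrt((-15.9)^2 + (6.8)^2) = 17.293
C2* = sqrt((-19.4)^2 + (6.3)^2) = 20.397
Delta C* = 20.397 - 17.293 = 3.10
Delta E = sqrt((2.7)^2 + (-3.5)^2 + (-0.5)^2) = 4.45


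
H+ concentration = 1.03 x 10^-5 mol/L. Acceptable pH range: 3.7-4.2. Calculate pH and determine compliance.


pH = 4.99
Compliant: No

pH = -log10(1.03 x 10^-5) = 4.99
Range: 3.7 to 4.2
Compliant: No


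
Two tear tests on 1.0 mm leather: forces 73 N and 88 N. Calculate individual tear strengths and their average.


Tear 1 = 73.0 N/mm
Tear 2 = 88.0 N/mm
Average = 80.5 N/mm


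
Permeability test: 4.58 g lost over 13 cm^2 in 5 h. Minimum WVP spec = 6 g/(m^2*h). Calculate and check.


WVP = 4.58 / (13 x 5) x 10000 = 704.62 g/(m^2*h)
Minimum: 6 g/(m^2*h)
Meets spec: Yes


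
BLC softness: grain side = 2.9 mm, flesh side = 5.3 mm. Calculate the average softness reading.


4.10 mm

Average = (2.9 + 5.3) / 2
Average = 4.10 mm


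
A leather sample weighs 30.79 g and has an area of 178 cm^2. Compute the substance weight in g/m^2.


1729.8 g/m^2

Substance weight = mass / area x 10000
SW = 30.79 / 178 x 10000
SW = 1729.8 g/m^2


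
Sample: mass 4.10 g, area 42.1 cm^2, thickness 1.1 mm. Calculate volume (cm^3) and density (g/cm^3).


Thickness in cm = 1.1 / 10 = 0.11 cm
Volume = 42.1 x 0.11 = 4.631 cm^3
Density = 4.10 / 4.631 = 0.885 g/cm^3


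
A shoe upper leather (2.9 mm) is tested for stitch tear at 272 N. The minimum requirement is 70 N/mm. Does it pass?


STS = 93.8 N/mm
Passes: Yes


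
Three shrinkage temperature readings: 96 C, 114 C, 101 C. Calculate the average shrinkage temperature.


Average = (96 + 114 + 101) / 3
Average = 311 / 3 = 103.7 C


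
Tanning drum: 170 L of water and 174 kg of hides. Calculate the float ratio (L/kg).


1.0


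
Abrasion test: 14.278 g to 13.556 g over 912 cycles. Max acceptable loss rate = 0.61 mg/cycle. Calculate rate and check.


Rate = 0.792 mg/cycle
Passes: No

Loss = 14.278 - 13.556 = 0.722 g
Rate = 0.722 g / 912 cycles x 1000 = 0.792 mg/cycle
Max = 0.61 mg/cycle
Passes: No


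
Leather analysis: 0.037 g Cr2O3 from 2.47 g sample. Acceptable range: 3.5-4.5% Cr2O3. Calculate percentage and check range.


Cr2O3 = 1.50%
Within range: No

Cr2O3% = 0.037 / 2.47 x 100 = 1.50%
Acceptable range: 3.5 to 4.5%
Within range: No


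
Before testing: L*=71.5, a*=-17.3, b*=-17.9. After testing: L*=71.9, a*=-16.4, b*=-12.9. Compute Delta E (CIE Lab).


Delta E = 5.10

dL = 71.9 - 71.5 = 0.4
da = -16.4 - (-17.3) = 0.9
db = -12.9 - (-17.9) = 5.0
dE = sqrt((0.4)^2 + (0.9)^2 + (5.0)^2) = 5.10


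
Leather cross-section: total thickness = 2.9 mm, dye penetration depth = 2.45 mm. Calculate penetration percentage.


84.5%

Penetration% = 2.45 / 2.9 x 100
Penetration = 84.5%


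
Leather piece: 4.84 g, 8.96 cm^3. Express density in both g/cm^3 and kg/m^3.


Density = 4.84 / 8.96 = 0.540 g/cm^3
Convert: 0.540 x 1000 = 540 kg/m^3


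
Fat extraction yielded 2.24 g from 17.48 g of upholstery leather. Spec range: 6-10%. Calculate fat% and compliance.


Fat% = 2.24 / 17.48 x 100 = 12.8%
Spec range: 6-10%
Compliant: No


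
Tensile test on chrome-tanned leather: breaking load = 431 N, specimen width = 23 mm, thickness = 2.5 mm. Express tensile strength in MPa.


7.50 MPa

Cross-section = 23 x 2.5 = 57.5 mm^2
TS = 431 / 57.5 = 7.50 MPa
(1 N/mm^2 = 1 MPa)


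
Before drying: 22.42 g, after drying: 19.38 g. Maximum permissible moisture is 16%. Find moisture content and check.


MC = (22.42 - 19.38) / 22.42 x 100 = 13.6%
Maximum: 16%
Acceptable: Yes


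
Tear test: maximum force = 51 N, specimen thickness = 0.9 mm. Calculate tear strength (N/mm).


56.7 N/mm

Tear strength = force / thickness
Tear = 51 / 0.9 = 56.7 N/mm


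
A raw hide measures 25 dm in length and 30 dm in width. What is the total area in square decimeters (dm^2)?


750 dm^2

Area = length x width
Area = 25 x 30 = 750 dm^2


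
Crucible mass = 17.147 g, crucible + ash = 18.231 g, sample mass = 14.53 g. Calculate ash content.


Ash mass = 18.231 - 17.147 = 1.084 g
Ash% = 1.084 / 14.53 x 100 = 7.46%


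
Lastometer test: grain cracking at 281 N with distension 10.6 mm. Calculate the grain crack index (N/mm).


26.5 N/mm


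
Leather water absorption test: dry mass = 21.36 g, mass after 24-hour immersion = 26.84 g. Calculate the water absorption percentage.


25.7%


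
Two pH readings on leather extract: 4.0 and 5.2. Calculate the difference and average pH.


Difference = |4.0 - 5.2| = 1.2
Average = (4.0 + 5.2) / 2 = 4.60


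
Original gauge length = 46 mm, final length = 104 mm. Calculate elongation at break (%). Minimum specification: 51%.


Extension = 104 - 46 = 58 mm
Elongation = 58 / 46 x 100 = 126.1%
Minimum required: 51%
Meets specification: Yes


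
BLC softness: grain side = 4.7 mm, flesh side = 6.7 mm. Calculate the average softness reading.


5.70 mm

Average = (4.7 + 6.7) / 2
Average = 5.70 mm


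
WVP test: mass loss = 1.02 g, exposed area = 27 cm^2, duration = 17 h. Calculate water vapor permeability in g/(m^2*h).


WVP = mass_loss / (area x time) x 10000
WVP = 1.02 / (27 x 17) x 10000
WVP = 1.02 / 459 x 10000 = 22.22 g/(m^2*h)


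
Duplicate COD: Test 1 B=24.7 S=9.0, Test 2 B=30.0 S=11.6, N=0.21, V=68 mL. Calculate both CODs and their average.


COD1 = (24.7 - 9.0) x 0.21 x 8000 / 68 = 387.9 mg/L
COD2 = (30.0 - 11.6) x 0.21 x 8000 / 68 = 454.6 mg/L
Average = (387.9 + 454.6) / 2 = 421.3 mg/L
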